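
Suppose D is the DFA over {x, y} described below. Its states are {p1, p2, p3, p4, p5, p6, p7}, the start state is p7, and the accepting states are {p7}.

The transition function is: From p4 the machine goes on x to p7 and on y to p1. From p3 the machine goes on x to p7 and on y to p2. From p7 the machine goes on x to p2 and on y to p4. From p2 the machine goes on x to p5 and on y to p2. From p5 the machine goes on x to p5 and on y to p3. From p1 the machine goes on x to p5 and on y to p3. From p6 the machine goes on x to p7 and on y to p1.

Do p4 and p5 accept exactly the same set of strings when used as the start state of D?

Reachable states from the start: {p1,p2,p3,p4,p5,p7}. Unreachable: {p6} — drop them.
Initial partition by acceptance: {p7} | {p1,p2,p3,p4,p5}.
Refine {p1,p2,p3,p4,p5} on symbol x: members go to different blocks, giving {p1,p2,p5} and {p3,p4}.
On input y, block {p1,p2,p5} splits into {p1,p5} and {p2}.
Split {p3,p4} by δ(·,y) → {p3} and {p4}.
The partition is now stable with 5 blocks: {p7} | {p1,p5} | {p3} | {p2} | {p4}.
p4 and p5 end up in different blocks, so they are distinguishable. For instance, the string 'x' is accepted from only p4.

No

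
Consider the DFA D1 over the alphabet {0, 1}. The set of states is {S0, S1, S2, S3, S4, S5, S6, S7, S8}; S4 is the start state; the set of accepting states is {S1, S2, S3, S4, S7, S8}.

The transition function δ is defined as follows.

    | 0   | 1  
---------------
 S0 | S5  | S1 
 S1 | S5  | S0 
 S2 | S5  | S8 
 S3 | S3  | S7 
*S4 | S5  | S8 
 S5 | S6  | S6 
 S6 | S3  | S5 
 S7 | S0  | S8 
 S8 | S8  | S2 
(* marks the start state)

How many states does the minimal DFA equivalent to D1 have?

8

P0 = {S1,S2,S3,S4,S7,S8} | {S0,S5,S6}.
Refine {S1,S2,S3,S4,S7,S8} on symbol 0: members go to different blocks, giving {S1,S2,S4,S7} and {S3,S8}.
Split {S1,S2,S4,S7} by δ(·,1) → {S2,S4,S7} and {S1}.
Refine {S0,S5,S6} on symbol 0: members go to different blocks, giving {S0,S5} and {S6}.
Refine {S0,S5} on symbol 0: members go to different blocks, giving {S0} and {S5}.
On input 0, block {S2,S4,S7} splits into {S2,S4} and {S7}.
On input 1, block {S3,S8} splits into {S3} and {S8}.
The partition is now stable with 8 blocks: {S2,S4} | {S0} | {S3} | {S1} | {S6} | {S5} | {S7} | {S8}.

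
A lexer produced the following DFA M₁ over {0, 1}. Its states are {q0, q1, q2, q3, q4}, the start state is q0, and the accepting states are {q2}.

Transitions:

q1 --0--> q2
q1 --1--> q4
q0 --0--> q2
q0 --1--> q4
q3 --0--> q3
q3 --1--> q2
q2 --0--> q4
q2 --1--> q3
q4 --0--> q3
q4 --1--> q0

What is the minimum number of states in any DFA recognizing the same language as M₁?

4

First remove the unreachable states {q1}; 4 states remain.
Start with accepting vs non-accepting: {q2} | {q0,q3,q4}.
On input 0, block {q0,q3,q4} splits into {q3,q4} and {q0}.
On input 1, block {q3,q4} splits into {q3} and {q4}.
Stable partition: {q2} | {q3} | {q0} | {q4} — 4 equivalence classes.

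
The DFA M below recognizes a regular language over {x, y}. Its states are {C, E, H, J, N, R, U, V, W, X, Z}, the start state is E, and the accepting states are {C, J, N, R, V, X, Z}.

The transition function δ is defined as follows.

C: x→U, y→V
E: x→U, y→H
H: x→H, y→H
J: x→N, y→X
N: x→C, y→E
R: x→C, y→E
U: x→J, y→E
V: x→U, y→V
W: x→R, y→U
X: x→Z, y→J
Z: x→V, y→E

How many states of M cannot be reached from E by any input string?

2

BFS from E reaches {C, E, H, J, N, U, V, X, Z}; the 2 state(s) R, W are never visited.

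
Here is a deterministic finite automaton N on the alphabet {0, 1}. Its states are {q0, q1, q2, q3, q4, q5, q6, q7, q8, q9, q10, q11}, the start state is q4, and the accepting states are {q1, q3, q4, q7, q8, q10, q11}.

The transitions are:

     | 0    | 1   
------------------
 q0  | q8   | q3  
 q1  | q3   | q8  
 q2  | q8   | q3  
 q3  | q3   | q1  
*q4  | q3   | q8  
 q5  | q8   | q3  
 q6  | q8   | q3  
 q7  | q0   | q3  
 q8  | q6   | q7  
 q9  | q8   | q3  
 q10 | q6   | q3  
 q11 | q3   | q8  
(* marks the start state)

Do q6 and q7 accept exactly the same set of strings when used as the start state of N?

States {q2,q5,q9,q10,q11} cannot be reached from the start state, so discard them.
Start with accepting vs non-accepting: {q1,q3,q4,q7,q8} | {q0,q6}.
On input 0, block {q1,q3,q4,q7,q8} splits into {q1,q3,q4} and {q7,q8}.
Refine {q1,q3,q4} on symbol 1: members go to different blocks, giving {q1,q4} and {q3}.
On input 1, block {q7,q8} splits into {q7} and {q8}.
No further refinement is possible. Final partition (5 blocks): {q1,q4} | {q0,q6} | {q7} | {q3} | {q8}.
q6 and q7 end up in different blocks, so they are distinguishable. For instance, the string 'ε' is accepted from only q7.

No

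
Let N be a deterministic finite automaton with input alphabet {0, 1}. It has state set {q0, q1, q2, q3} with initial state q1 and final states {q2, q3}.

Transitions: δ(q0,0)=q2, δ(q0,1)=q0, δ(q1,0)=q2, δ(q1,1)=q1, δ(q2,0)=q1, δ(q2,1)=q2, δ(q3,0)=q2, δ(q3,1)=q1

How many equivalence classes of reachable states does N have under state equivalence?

2

Reachable states from the start: {q1,q2}. Unreachable: {q0,q3} — drop them.
Initial partition by acceptance: {q2} | {q1}.
Stable partition: {q2} | {q1} — 2 equivalence classes.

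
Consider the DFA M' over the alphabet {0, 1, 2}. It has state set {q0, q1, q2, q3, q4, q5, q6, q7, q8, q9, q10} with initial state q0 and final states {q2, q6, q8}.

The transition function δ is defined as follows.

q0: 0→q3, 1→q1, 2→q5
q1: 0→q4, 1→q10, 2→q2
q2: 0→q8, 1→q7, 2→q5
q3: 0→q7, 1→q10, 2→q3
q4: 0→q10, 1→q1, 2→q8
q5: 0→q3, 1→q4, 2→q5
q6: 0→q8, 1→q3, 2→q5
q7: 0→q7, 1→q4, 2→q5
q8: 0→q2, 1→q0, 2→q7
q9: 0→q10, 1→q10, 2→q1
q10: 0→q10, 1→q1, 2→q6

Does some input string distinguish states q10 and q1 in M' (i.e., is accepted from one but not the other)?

States {q9} cannot be reached from the start state, so discard them.
Start with accepting vs non-accepting: {q2,q6,q8} | {q0,q1,q3,q4,q5,q7,q10}.
Split {q0,q1,q3,q4,q5,q7,q10} by δ(·,2) → {q0,q3,q5,q7} and {q1,q4,q10}.
No further refinement is possible. Final partition (3 blocks): {q2,q6,q8} | {q0,q3,q5,q7} | {q1,q4,q10}.
q10 and q1 lie in the same block of the stable partition, so they are equivalent — no string distinguishes them.

No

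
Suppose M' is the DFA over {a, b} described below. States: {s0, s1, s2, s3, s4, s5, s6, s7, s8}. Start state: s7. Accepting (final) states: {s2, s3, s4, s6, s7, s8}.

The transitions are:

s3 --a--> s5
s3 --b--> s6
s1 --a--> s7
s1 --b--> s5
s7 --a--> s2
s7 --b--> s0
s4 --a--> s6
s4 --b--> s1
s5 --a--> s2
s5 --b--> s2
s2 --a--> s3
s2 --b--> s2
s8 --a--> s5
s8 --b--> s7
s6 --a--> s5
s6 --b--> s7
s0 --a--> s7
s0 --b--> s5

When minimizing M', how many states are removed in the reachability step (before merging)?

BFS from s7 reaches {s0, s2, s3, s5, s6, s7}; the 3 state(s) s1, s4, s8 are never visited.

3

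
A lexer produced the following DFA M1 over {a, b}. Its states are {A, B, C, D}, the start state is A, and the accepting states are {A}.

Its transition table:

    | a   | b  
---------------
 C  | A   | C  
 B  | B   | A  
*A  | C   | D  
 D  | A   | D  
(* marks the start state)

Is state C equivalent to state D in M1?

Yes

States {B} cannot be reached from the start state, so discard them.
Start with accepting vs non-accepting: {A} | {C,D}.
The partition is now stable with 2 blocks: {A} | {C,D}.
C and D lie in the same block of the stable partition, so they are equivalent — no string distinguishes them.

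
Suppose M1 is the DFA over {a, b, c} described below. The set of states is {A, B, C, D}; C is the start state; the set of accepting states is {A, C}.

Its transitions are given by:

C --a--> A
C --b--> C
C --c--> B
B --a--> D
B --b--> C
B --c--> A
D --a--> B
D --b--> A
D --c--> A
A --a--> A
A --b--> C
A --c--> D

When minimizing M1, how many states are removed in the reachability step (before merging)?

Every one of the 4 states is reachable from C.

0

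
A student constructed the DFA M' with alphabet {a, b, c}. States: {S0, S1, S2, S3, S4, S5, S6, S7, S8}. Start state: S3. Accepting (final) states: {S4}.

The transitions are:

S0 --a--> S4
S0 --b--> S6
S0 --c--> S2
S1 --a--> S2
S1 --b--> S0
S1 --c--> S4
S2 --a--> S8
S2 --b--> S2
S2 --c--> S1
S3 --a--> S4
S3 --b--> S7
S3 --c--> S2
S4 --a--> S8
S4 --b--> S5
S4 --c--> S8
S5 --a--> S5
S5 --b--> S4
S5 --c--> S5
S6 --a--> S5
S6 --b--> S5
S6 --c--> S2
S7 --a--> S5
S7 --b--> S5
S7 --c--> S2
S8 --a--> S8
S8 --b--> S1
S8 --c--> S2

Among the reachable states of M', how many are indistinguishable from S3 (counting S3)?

2

Every state is reachable, so we keep all 9.
P0 = {S4} | {S0,S1,S2,S3,S5,S6,S7,S8}.
On input a, block {S0,S1,S2,S3,S5,S6,S7,S8} splits into {S1,S2,S5,S6,S7,S8} and {S0,S3}.
On input b, block {S1,S2,S5,S6,S7,S8} splits into {S2,S6,S7,S8} and {S1} and {S5}.
Split {S2,S6,S7,S8} by δ(·,a) → {S2,S8} and {S6,S7}.
Split {S2,S8} by δ(·,b) → {S2} and {S8}.
No further refinement is possible. Final partition (7 blocks): {S4} | {S2} | {S0,S3} | {S1} | {S5} | {S6,S7} | {S8}.
The equivalence class containing S3 is {S0,S3}, of size 2.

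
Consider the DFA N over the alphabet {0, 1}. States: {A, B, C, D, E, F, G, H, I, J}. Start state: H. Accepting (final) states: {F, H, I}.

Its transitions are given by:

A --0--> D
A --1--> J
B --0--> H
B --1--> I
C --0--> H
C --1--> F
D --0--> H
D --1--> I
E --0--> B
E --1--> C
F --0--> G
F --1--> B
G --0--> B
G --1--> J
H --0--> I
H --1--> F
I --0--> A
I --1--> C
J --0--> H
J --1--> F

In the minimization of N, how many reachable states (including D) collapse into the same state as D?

First remove the unreachable states {E}; 9 states remain.
Start with accepting vs non-accepting: {F,H,I} | {A,B,C,D,G,J}.
Split {F,H,I} by δ(·,0) → {F,I} and {H}.
Split {A,B,C,D,G,J} by δ(·,0) → {B,C,D,J} and {A,G}.
The partition is now stable with 4 blocks: {F,I} | {B,C,D,J} | {H} | {A,G}.
The equivalence class containing D is {B,C,D,J}, of size 4.

4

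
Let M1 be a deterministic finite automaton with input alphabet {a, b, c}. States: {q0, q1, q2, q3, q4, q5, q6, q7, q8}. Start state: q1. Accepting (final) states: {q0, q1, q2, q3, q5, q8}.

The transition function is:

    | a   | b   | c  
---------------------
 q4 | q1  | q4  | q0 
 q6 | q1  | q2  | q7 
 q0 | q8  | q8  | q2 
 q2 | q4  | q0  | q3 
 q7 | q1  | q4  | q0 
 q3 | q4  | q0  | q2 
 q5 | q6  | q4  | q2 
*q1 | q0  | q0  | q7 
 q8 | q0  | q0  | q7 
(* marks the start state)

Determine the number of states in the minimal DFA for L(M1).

4

States {q5,q6} cannot be reached from the start state, so discard them.
P0 = {q0,q1,q2,q3,q8} | {q4,q7}.
Refine {q0,q1,q2,q3,q8} on symbol a: members go to different blocks, giving {q0,q1,q8} and {q2,q3}.
On input c, block {q0,q1,q8} splits into {q1,q8} and {q0}.
No further refinement is possible. Final partition (4 blocks): {q1,q8} | {q4,q7} | {q2,q3} | {q0}.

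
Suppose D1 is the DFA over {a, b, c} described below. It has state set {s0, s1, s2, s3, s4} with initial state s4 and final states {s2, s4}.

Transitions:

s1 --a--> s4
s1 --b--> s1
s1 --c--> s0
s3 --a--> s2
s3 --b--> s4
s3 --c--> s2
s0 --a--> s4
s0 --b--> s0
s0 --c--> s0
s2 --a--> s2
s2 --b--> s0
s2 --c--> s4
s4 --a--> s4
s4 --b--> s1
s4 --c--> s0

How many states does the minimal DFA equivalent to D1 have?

First remove the unreachable states {s2,s3}; 3 states remain.
Start with accepting vs non-accepting: {s4} | {s0,s1}.
No further refinement is possible. Final partition (2 blocks): {s4} | {s0,s1}.

2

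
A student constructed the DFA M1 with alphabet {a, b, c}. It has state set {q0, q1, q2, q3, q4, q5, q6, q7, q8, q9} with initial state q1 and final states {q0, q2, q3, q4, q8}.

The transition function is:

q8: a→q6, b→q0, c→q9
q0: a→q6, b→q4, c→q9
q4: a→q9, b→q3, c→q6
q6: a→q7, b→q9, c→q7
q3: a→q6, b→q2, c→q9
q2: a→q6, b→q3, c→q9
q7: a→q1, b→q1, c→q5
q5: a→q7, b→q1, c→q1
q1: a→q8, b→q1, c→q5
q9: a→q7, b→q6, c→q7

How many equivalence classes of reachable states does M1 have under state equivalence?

All states are reachable from the start state.
Start with accepting vs non-accepting: {q0,q2,q3,q4,q8} | {q1,q5,q6,q7,q9}.
Split {q1,q5,q6,q7,q9} by δ(·,a) → {q5,q6,q7,q9} and {q1}.
Split {q5,q6,q7,q9} by δ(·,a) → {q5,q6,q9} and {q7}.
Split {q5,q6,q9} by δ(·,b) → {q6,q9} and {q5}.
The partition is now stable with 5 blocks: {q0,q2,q3,q4,q8} | {q6,q9} | {q1} | {q7} | {q5}.

5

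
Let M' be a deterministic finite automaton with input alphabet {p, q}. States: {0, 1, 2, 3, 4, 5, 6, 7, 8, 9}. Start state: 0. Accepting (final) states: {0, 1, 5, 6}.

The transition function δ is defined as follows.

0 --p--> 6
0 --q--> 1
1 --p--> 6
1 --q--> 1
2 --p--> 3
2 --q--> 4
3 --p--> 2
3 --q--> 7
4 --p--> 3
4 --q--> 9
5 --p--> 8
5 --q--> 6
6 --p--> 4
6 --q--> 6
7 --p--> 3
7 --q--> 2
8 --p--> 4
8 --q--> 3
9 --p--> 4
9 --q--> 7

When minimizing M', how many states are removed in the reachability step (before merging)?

2

No path from 0 leads to 5, 8; the other 8 states are all reachable.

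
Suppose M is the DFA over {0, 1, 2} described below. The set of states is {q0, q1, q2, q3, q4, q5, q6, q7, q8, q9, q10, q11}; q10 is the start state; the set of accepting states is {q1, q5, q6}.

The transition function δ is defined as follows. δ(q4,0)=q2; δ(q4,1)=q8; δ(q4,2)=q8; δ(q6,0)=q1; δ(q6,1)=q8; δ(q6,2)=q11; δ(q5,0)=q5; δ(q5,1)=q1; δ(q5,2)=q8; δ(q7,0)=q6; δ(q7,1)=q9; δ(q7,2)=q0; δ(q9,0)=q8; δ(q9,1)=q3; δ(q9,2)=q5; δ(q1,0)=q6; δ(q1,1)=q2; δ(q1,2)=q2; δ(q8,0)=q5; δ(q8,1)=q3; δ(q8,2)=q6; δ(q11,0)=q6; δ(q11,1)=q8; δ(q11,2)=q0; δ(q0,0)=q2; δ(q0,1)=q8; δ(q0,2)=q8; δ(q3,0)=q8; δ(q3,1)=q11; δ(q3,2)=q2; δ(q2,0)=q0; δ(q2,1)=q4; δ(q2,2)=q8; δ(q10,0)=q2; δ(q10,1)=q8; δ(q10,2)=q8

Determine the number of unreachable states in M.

2

Starting at q10 and following transitions, the reachable set is {q0, q1, q2, q3, q4, q5, q6, q8, q10, q11}. That leaves q7, q9 unreachable — 2 in total.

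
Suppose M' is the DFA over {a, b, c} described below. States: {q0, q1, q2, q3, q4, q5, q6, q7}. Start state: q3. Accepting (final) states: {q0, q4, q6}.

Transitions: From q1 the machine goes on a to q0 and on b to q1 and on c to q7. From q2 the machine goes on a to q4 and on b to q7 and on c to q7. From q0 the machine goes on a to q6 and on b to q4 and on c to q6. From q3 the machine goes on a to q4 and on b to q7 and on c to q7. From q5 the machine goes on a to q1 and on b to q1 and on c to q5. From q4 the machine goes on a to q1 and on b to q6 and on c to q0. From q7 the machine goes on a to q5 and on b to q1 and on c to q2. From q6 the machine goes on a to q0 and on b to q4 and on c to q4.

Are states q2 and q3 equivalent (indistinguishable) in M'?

Every state is reachable, so we keep all 8.
P0 = {q0,q4,q6} | {q1,q2,q3,q5,q7}.
Refine {q0,q4,q6} on symbol a: members go to different blocks, giving {q0,q6} and {q4}.
Split {q0,q6} by δ(·,c) → {q0} and {q6}.
On input a, block {q1,q2,q3,q5,q7} splits into {q2,q3} and {q5,q7} and {q1}.
On input a, block {q5,q7} splits into {q5} and {q7}.
The partition is now stable with 7 blocks: {q0} | {q2,q3} | {q4} | {q6} | {q5} | {q1} | {q7}.
q2 and q3 lie in the same block of the stable partition, so they are equivalent — no string distinguishes them.

Yes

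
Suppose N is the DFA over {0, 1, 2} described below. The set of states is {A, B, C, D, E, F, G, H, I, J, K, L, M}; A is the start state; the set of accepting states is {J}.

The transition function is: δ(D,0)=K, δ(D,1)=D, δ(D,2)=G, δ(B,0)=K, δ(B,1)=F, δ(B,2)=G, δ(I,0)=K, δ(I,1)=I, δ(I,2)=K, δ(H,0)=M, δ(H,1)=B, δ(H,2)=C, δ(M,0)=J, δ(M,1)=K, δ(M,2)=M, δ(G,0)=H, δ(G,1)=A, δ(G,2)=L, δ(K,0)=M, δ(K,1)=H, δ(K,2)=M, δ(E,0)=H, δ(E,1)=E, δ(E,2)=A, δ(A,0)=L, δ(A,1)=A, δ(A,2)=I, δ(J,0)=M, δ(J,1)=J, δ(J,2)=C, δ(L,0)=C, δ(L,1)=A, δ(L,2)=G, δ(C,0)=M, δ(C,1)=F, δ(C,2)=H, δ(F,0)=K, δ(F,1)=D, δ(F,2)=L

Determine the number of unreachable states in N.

1

No path from A leads to E; the other 12 states are all reachable.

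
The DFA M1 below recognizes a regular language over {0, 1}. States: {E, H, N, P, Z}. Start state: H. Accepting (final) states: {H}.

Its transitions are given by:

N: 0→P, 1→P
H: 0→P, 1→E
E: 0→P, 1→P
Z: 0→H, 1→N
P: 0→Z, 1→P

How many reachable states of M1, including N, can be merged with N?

2

P0 = {H} | {E,N,P,Z}.
On input 0, block {E,N,P,Z} splits into {E,N,P} and {Z}.
On input 0, block {E,N,P} splits into {E,N} and {P}.
No further refinement is possible. Final partition (4 blocks): {H} | {E,N} | {Z} | {P}.
The equivalence class containing N is {E,N}, of size 2.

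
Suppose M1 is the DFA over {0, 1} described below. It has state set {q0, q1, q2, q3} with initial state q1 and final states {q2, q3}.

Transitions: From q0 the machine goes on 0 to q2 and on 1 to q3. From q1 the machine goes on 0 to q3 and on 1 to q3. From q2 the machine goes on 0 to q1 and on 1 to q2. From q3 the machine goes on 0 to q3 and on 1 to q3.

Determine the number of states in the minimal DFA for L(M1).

2

States {q0,q2} cannot be reached from the start state, so discard them.
Start with accepting vs non-accepting: {q3} | {q1}.
Stable partition: {q3} | {q1} — 2 equivalence classes.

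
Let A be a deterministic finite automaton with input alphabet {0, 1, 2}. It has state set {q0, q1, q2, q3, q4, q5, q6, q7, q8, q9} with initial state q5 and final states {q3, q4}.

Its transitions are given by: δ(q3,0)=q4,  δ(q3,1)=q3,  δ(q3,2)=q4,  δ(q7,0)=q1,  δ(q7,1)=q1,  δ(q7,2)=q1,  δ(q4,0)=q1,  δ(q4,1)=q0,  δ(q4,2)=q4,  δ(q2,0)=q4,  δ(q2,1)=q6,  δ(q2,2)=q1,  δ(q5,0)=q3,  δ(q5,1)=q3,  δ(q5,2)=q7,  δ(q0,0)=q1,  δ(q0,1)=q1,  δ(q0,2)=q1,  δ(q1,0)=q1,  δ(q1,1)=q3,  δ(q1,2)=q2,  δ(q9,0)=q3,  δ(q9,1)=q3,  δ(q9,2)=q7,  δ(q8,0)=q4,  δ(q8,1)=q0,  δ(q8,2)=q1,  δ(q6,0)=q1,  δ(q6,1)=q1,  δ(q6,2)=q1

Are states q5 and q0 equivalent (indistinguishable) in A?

Reachable states from the start: {q0,q1,q2,q3,q4,q5,q6,q7}. Unreachable: {q8,q9} — drop them.
Start with accepting vs non-accepting: {q3,q4} | {q0,q1,q2,q5,q6,q7}.
On input 0, block {q3,q4} splits into {q3} and {q4}.
On input 0, block {q0,q1,q2,q5,q6,q7} splits into {q0,q1,q6,q7} and {q2} and {q5}.
On input 1, block {q0,q1,q6,q7} splits into {q0,q6,q7} and {q1}.
Stable partition: {q3} | {q0,q6,q7} | {q4} | {q2} | {q5} | {q1} — 6 equivalence classes.
q5 and q0 end up in different blocks, so they are distinguishable. For instance, the string '0' is accepted from only q5.

No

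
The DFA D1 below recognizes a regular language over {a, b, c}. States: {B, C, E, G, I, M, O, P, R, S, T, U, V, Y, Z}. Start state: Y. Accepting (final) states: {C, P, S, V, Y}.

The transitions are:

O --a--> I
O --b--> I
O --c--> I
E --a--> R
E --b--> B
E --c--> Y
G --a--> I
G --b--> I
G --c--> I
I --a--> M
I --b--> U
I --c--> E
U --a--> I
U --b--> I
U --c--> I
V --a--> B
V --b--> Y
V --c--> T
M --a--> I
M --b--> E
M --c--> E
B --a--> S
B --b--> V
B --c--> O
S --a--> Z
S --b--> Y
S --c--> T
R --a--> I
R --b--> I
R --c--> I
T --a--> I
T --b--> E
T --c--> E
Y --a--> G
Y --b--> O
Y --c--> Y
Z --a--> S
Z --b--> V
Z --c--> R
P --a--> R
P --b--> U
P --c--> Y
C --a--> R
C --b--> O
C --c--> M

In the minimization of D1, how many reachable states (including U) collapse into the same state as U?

4

States {C,P} cannot be reached from the start state, so discard them.
Initial partition by acceptance: {S,V,Y} | {B,E,G,I,M,O,R,T,U,Z}.
On input b, block {S,V,Y} splits into {S,V} and {Y}.
On input a, block {B,E,G,I,M,O,R,T,U,Z} splits into {E,G,I,M,O,R,T,U} and {B,Z}.
Split {E,G,I,M,O,R,T,U} by δ(·,b) → {G,I,M,O,R,T,U} and {E}.
Split {G,I,M,O,R,T,U} by δ(·,b) → {G,I,O,R,U} and {M,T}.
Refine {G,I,O,R,U} on symbol a: members go to different blocks, giving {G,O,R,U} and {I}.
Stable partition: {S,V} | {G,O,R,U} | {Y} | {B,Z} | {E} | {M,T} | {I} — 7 equivalence classes.
State U belongs to the block {G,O,R,U}, which has 4 states.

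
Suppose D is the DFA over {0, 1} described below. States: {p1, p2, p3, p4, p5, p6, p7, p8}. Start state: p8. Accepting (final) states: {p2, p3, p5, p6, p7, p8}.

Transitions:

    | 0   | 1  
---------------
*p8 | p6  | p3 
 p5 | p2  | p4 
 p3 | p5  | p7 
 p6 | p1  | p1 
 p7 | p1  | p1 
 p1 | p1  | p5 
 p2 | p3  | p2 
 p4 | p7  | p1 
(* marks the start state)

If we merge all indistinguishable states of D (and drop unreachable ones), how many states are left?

All states are reachable from the start state.
P0 = {p2,p3,p5,p6,p7,p8} | {p1,p4}.
Split {p2,p3,p5,p6,p7,p8} by δ(·,0) → {p2,p3,p5,p8} and {p6,p7}.
Refine {p2,p3,p5,p8} on symbol 0: members go to different blocks, giving {p2,p3,p5} and {p8}.
Refine {p2,p3,p5} on symbol 1: members go to different blocks, giving {p2} and {p3} and {p5}.
Split {p1,p4} by δ(·,0) → {p1} and {p4}.
No further refinement is possible. Final partition (7 blocks): {p2} | {p1} | {p6,p7} | {p8} | {p3} | {p5} | {p4}.

7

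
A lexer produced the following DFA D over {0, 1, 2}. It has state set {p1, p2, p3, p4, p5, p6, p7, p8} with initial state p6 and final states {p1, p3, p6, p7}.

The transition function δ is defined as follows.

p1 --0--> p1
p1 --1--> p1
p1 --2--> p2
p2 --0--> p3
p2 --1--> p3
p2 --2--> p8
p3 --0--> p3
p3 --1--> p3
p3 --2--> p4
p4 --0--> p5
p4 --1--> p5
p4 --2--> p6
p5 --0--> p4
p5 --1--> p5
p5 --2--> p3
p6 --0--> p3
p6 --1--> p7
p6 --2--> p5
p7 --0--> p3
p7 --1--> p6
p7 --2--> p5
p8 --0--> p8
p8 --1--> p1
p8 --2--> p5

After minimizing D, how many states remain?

States {p1,p2,p8} cannot be reached from the start state, so discard them.
P0 = {p3,p6,p7} | {p4,p5}.
No further refinement is possible. Final partition (2 blocks): {p3,p6,p7} | {p4,p5}.

2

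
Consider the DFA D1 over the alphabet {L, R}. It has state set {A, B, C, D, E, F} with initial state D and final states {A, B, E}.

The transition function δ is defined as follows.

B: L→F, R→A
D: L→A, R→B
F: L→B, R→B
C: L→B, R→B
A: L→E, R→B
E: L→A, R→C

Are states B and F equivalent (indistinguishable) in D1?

All states are reachable from the start state.
Start with accepting vs non-accepting: {A,B,E} | {C,D,F}.
On input L, block {A,B,E} splits into {A,E} and {B}.
Refine {A,E} on symbol R: members go to different blocks, giving {A} and {E}.
Split {C,D,F} by δ(·,L) → {C,F} and {D}.
Stable partition: {A} | {C,F} | {B} | {E} | {D} — 5 equivalence classes.
B and F end up in different blocks, so they are distinguishable. For instance, the string 'ε' is accepted from only B.

No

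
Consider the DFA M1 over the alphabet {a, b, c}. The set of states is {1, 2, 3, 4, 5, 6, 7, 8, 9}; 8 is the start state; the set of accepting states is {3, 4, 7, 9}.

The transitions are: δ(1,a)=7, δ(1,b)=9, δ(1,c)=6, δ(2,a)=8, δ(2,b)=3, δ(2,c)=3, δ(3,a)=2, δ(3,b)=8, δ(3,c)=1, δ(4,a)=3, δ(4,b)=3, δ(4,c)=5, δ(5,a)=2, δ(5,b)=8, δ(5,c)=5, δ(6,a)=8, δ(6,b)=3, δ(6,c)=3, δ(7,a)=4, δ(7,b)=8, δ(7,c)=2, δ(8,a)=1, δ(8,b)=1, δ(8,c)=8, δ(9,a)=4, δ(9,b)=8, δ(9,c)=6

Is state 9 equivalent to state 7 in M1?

Yes

Every state is reachable, so we keep all 9.
P0 = {3,4,7,9} | {1,2,5,6,8}.
Split {3,4,7,9} by δ(·,a) → {4,7,9} and {3}.
Split {4,7,9} by δ(·,a) → {7,9} and {4}.
Refine {1,2,5,6,8} on symbol a: members go to different blocks, giving {2,5,6,8} and {1}.
On input a, block {2,5,6,8} splits into {2,5,6} and {8}.
Refine {2,5,6} on symbol a: members go to different blocks, giving {2,6} and {5}.
No further refinement is possible. Final partition (7 blocks): {7,9} | {2,6} | {3} | {4} | {1} | {8} | {5}.
9 and 7 lie in the same block of the stable partition, so they are equivalent — no string distinguishes them.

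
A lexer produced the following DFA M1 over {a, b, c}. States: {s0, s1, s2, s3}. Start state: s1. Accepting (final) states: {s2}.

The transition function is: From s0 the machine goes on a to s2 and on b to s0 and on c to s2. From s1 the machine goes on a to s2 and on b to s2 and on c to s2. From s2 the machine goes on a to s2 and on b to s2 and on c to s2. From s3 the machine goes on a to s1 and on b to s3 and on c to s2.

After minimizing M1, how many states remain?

Reachable states from the start: {s1,s2}. Unreachable: {s0,s3} — drop them.
P0 = {s2} | {s1}.
No further refinement is possible. Final partition (2 blocks): {s2} | {s1}.

2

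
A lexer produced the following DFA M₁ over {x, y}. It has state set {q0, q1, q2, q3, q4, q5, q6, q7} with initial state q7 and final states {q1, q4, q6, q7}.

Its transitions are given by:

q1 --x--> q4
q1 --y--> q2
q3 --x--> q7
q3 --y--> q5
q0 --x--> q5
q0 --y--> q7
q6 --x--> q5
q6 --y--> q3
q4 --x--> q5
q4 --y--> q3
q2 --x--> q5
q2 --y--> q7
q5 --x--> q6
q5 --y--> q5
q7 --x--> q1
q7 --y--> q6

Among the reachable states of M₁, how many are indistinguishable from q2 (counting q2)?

First remove the unreachable states {q0}; 7 states remain.
P0 = {q1,q4,q6,q7} | {q2,q3,q5}.
On input x, block {q1,q4,q6,q7} splits into {q1,q7} and {q4,q6}.
Split {q1,q7} by δ(·,x) → {q1} and {q7}.
Split {q2,q3,q5} by δ(·,x) → {q2} and {q3} and {q5}.
The partition is now stable with 6 blocks: {q1} | {q2} | {q4,q6} | {q7} | {q3} | {q5}.
State q2 belongs to the block {q2}, which has 1 states.

1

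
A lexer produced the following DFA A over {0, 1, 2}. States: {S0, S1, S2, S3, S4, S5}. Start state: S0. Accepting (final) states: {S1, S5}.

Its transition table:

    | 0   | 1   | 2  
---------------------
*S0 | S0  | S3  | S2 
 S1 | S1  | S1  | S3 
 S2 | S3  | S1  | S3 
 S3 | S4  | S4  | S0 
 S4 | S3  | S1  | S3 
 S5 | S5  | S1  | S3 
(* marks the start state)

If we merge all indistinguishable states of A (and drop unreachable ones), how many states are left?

4

First remove the unreachable states {S5}; 5 states remain.
Start with accepting vs non-accepting: {S1} | {S0,S2,S3,S4}.
Refine {S0,S2,S3,S4} on symbol 1: members go to different blocks, giving {S0,S3} and {S2,S4}.
Refine {S0,S3} on symbol 0: members go to different blocks, giving {S0} and {S3}.
Stable partition: {S1} | {S0} | {S2,S4} | {S3} — 4 equivalence classes.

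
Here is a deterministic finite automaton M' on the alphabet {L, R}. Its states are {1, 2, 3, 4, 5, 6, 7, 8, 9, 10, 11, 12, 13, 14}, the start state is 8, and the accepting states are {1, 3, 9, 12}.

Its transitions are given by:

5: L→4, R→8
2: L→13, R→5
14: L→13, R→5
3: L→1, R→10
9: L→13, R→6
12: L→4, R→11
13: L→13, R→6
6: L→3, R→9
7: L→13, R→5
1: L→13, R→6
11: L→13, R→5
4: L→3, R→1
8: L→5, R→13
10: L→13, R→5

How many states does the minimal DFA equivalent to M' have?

7

Reachable states from the start: {1,3,4,5,6,8,9,10,13}. Unreachable: {2,7,11,12,14} — drop them.
Initial partition by acceptance: {1,3,9} | {4,5,6,8,10,13}.
On input L, block {1,3,9} splits into {1,9} and {3}.
Refine {4,5,6,8,10,13} on symbol L: members go to different blocks, giving {5,8,10,13} and {4,6}.
On input L, block {5,8,10,13} splits into {8,10,13} and {5}.
Refine {8,10,13} on symbol L: members go to different blocks, giving {10,13} and {8}.
Refine {10,13} on symbol R: members go to different blocks, giving {10} and {13}.
No further refinement is possible. Final partition (7 blocks): {1,9} | {10} | {3} | {4,6} | {5} | {8} | {13}.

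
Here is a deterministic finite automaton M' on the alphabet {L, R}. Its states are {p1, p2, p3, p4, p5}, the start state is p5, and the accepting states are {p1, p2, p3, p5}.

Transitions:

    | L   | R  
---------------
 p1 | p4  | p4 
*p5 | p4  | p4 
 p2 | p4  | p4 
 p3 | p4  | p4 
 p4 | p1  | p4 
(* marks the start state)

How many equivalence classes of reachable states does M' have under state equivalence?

2

States {p2,p3} cannot be reached from the start state, so discard them.
Start with accepting vs non-accepting: {p1,p5} | {p4}.
The partition is now stable with 2 blocks: {p1,p5} | {p4}.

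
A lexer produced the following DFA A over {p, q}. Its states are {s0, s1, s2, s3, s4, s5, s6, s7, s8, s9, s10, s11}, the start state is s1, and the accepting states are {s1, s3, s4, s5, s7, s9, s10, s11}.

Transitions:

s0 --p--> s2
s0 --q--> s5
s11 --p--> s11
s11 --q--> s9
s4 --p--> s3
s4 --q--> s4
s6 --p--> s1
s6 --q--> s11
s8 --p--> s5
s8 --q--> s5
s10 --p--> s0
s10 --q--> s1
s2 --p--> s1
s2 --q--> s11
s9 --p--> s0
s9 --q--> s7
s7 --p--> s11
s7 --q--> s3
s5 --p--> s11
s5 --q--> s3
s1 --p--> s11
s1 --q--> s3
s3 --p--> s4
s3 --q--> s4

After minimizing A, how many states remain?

6

Reachable states from the start: {s0,s1,s2,s3,s4,s5,s7,s9,s11}. Unreachable: {s6,s8,s10} — drop them.
Start with accepting vs non-accepting: {s1,s3,s4,s5,s7,s9,s11} | {s0,s2}.
On input p, block {s1,s3,s4,s5,s7,s9,s11} splits into {s1,s3,s4,s5,s7,s11} and {s9}.
Refine {s1,s3,s4,s5,s7,s11} on symbol q: members go to different blocks, giving {s1,s3,s4,s5,s7} and {s11}.
Split {s1,s3,s4,s5,s7} by δ(·,p) → {s1,s5,s7} and {s3,s4}.
Refine {s0,s2} on symbol p: members go to different blocks, giving {s0} and {s2}.
No further refinement is possible. Final partition (6 blocks): {s1,s5,s7} | {s0} | {s9} | {s11} | {s3,s4} | {s2}.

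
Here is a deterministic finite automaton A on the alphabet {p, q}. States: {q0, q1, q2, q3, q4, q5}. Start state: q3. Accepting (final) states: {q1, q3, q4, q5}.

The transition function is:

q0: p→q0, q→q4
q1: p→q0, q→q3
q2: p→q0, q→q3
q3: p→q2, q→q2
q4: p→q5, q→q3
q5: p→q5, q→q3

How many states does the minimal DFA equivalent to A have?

Reachable states from the start: {q0,q2,q3,q4,q5}. Unreachable: {q1} — drop them.
Start with accepting vs non-accepting: {q3,q4,q5} | {q0,q2}.
On input p, block {q3,q4,q5} splits into {q4,q5} and {q3}.
Refine {q0,q2} on symbol q: members go to different blocks, giving {q0} and {q2}.
Stable partition: {q4,q5} | {q0} | {q3} | {q2} — 4 equivalence classes.

4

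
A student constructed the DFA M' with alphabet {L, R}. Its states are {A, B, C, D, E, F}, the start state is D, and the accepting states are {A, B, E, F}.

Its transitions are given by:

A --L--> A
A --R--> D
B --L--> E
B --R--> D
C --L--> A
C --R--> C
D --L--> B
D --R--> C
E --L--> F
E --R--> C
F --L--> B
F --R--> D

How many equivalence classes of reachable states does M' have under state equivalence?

Initial partition by acceptance: {A,B,E,F} | {C,D}.
Stable partition: {A,B,E,F} | {C,D} — 2 equivalence classes.

2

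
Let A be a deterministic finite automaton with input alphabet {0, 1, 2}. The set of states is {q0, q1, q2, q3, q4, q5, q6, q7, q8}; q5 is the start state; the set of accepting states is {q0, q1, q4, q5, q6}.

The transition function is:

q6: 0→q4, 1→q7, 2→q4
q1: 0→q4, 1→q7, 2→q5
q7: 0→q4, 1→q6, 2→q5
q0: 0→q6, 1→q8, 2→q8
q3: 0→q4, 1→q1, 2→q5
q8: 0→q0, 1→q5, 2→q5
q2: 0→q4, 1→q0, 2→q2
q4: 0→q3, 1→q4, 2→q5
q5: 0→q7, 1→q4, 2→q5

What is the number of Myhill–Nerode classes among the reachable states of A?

3

Reachable states from the start: {q1,q3,q4,q5,q6,q7}. Unreachable: {q0,q2,q8} — drop them.
Initial partition by acceptance: {q1,q4,q5,q6} | {q3,q7}.
Refine {q1,q4,q5,q6} on symbol 0: members go to different blocks, giving {q1,q6} and {q4,q5}.
Stable partition: {q1,q6} | {q3,q7} | {q4,q5} — 3 equivalence classes.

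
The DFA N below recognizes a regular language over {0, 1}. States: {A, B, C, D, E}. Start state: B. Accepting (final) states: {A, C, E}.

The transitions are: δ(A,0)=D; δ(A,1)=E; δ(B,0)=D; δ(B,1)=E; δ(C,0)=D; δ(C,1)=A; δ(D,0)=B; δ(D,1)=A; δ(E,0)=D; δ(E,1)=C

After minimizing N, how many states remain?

2

Every state is reachable, so we keep all 5.
P0 = {A,C,E} | {B,D}.
Stable partition: {A,C,E} | {B,D} — 2 equivalence classes.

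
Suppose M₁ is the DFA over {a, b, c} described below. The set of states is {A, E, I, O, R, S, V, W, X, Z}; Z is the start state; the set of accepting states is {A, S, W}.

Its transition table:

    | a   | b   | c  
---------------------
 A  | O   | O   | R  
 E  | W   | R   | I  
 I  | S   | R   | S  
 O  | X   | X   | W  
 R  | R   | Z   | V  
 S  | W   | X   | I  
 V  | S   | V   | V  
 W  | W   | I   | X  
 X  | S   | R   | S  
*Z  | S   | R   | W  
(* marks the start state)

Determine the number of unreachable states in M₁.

3

BFS from Z reaches {I, R, S, V, W, X, Z}; the 3 state(s) A, E, O are never visited.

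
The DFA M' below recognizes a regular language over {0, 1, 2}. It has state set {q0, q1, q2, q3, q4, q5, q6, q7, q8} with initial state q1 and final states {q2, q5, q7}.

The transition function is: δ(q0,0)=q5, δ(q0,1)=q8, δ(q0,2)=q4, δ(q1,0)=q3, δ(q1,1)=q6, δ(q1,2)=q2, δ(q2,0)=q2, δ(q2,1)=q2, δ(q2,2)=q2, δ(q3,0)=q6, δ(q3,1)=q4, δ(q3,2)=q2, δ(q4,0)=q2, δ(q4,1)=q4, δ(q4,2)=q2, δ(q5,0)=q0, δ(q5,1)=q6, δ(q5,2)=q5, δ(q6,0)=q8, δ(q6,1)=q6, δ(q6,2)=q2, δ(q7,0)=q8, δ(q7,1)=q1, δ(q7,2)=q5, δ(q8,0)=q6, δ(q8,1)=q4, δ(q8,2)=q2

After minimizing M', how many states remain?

Reachable states from the start: {q1,q2,q3,q4,q6,q8}. Unreachable: {q0,q5,q7} — drop them.
P0 = {q2} | {q1,q3,q4,q6,q8}.
Split {q1,q3,q4,q6,q8} by δ(·,0) → {q1,q3,q6,q8} and {q4}.
On input 1, block {q1,q3,q6,q8} splits into {q1,q6} and {q3,q8}.
Stable partition: {q2} | {q1,q6} | {q4} | {q3,q8} — 4 equivalence classes.

4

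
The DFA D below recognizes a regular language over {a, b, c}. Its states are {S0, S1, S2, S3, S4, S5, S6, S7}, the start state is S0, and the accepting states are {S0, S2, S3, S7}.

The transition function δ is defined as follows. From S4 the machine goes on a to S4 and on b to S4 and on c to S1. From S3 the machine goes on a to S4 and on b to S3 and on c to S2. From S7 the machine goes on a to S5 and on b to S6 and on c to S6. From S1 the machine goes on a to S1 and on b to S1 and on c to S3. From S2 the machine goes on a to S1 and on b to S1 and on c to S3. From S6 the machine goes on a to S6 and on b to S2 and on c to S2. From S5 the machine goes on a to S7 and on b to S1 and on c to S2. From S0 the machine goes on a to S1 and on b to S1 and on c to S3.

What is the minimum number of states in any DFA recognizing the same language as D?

Reachable states from the start: {S0,S1,S2,S3,S4}. Unreachable: {S5,S6,S7} — drop them.
Start with accepting vs non-accepting: {S0,S2,S3} | {S1,S4}.
Refine {S0,S2,S3} on symbol b: members go to different blocks, giving {S0,S2} and {S3}.
On input c, block {S1,S4} splits into {S1} and {S4}.
No further refinement is possible. Final partition (4 blocks): {S0,S2} | {S1} | {S3} | {S4}.

4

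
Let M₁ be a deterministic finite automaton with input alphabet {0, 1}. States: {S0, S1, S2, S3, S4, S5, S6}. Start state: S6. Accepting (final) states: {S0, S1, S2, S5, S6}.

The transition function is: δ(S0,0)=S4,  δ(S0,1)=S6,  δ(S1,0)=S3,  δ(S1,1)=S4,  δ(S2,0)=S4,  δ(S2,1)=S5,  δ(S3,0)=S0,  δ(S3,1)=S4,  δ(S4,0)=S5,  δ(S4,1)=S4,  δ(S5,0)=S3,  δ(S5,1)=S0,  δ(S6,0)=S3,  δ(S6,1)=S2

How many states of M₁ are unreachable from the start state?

1

No path from S6 leads to S1; the other 6 states are all reachable.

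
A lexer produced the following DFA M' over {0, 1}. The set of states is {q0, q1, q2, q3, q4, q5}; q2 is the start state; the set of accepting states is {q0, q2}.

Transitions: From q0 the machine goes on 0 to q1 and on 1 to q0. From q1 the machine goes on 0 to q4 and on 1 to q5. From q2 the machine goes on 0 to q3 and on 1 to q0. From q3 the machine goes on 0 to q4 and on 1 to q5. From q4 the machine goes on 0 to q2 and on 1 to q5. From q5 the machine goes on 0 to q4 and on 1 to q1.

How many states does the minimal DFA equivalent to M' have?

All states are reachable from the start state.
Start with accepting vs non-accepting: {q0,q2} | {q1,q3,q4,q5}.
Split {q1,q3,q4,q5} by δ(·,0) → {q1,q3,q5} and {q4}.
Stable partition: {q0,q2} | {q1,q3,q5} | {q4} — 3 equivalence classes.

3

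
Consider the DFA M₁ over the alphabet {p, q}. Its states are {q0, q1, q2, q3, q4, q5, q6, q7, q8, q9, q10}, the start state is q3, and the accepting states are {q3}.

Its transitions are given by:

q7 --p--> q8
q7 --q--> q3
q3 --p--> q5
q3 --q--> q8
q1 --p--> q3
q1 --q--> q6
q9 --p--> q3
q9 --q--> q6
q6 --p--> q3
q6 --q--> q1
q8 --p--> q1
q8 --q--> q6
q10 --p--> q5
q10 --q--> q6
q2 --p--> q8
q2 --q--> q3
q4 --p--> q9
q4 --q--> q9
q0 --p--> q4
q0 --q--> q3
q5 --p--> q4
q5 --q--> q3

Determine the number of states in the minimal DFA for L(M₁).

4

States {q0,q2,q7,q10} cannot be reached from the start state, so discard them.
Start with accepting vs non-accepting: {q3} | {q1,q4,q5,q6,q8,q9}.
Split {q1,q4,q5,q6,q8,q9} by δ(·,p) → {q1,q6,q9} and {q4,q5,q8}.
On input p, block {q4,q5,q8} splits into {q4,q8} and {q5}.
Stable partition: {q3} | {q1,q6,q9} | {q4,q8} | {q5} — 4 equivalence classes.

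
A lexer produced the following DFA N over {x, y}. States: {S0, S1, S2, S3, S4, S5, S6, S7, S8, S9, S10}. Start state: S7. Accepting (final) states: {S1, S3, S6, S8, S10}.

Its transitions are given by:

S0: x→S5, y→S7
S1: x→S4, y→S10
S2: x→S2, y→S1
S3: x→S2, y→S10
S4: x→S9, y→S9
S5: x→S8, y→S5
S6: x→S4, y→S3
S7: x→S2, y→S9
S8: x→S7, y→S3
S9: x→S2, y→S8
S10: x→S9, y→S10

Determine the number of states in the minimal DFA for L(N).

Reachable states from the start: {S1,S2,S3,S4,S7,S8,S9,S10}. Unreachable: {S0,S5,S6} — drop them.
P0 = {S1,S3,S8,S10} | {S2,S4,S7,S9}.
On input y, block {S2,S4,S7,S9} splits into {S2,S9} and {S4,S7}.
Refine {S1,S3,S8,S10} on symbol x: members go to different blocks, giving {S1,S8} and {S3,S10}.
No further refinement is possible. Final partition (4 blocks): {S1,S8} | {S2,S9} | {S4,S7} | {S3,S10}.

4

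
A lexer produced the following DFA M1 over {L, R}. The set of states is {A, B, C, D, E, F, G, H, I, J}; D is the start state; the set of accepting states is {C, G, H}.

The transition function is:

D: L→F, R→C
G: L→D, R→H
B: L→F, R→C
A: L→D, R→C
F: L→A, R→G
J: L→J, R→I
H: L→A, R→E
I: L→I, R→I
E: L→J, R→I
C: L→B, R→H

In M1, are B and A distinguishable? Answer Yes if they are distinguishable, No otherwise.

All states are reachable from the start state.
Start with accepting vs non-accepting: {C,G,H} | {A,B,D,E,F,I,J}.
Refine {C,G,H} on symbol R: members go to different blocks, giving {C,G} and {H}.
Refine {A,B,D,E,F,I,J} on symbol R: members go to different blocks, giving {A,B,D,F} and {E,I,J}.
The partition is now stable with 4 blocks: {C,G} | {A,B,D,F} | {H} | {E,I,J}.
B and A lie in the same block of the stable partition, so they are equivalent — no string distinguishes them.

No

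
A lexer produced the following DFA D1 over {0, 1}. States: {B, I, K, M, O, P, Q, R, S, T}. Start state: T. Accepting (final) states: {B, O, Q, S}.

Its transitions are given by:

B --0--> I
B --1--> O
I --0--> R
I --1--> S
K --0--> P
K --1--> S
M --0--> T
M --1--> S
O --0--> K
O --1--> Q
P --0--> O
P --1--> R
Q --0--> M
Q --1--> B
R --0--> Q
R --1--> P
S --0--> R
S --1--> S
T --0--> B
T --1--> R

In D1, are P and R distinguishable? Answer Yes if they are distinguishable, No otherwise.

No

All states are reachable from the start state.
P0 = {B,O,Q,S} | {I,K,M,P,R,T}.
On input 0, block {I,K,M,P,R,T} splits into {I,K,M} and {P,R,T}.
Split {B,O,Q,S} by δ(·,0) → {B,O,Q} and {S}.
Stable partition: {B,O,Q} | {I,K,M} | {P,R,T} | {S} — 4 equivalence classes.
P and R lie in the same block of the stable partition, so they are equivalent — no string distinguishes them.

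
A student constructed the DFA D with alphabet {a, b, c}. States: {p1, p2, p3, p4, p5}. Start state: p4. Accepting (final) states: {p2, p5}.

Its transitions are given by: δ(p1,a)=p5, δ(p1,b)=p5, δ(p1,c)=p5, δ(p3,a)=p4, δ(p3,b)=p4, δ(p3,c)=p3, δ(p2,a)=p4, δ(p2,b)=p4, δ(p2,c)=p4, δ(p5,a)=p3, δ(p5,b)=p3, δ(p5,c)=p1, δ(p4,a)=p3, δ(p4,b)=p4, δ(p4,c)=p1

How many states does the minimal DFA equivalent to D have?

States {p2} cannot be reached from the start state, so discard them.
P0 = {p5} | {p1,p3,p4}.
Refine {p1,p3,p4} on symbol a: members go to different blocks, giving {p3,p4} and {p1}.
Split {p3,p4} by δ(·,c) → {p3} and {p4}.
No further refinement is possible. Final partition (4 blocks): {p5} | {p3} | {p1} | {p4}.

4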